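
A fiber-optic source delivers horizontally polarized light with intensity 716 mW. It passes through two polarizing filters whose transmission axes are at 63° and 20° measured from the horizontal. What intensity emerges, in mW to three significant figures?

I ≈ 78.9 mW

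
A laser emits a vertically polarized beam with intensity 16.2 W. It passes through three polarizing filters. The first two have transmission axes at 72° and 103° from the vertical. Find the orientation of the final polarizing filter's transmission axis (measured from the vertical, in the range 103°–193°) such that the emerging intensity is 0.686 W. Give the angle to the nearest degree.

I₁ = I₀ cos²(72° − 0°) = I₀ cos²(72°) = 0.09549 I₀.
I₂ = I₁ cos²(103° − 72°) = 0.09549 I₀ · cos²(31°) = 0.07016 I₀.
Target fraction: 0.686 / 16.2 W = 0.04235 of I₀.
Need I₃/I₀ = 0.04235, so cos²(θ − 103°) = 0.04235 / 0.07016 = 0.6035.
θ − 103° = arccos(√0.6035) = 39.0°, giving θ ≈ 103 + 39.0 = 142.0°.

θ ≈ 142°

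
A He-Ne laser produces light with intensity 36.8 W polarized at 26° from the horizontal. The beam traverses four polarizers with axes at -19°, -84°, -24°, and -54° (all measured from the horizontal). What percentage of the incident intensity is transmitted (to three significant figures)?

I₁ = 36.8 W · cos²(45°) = 18.4 W.
I₂ = I₁ · cos²(65°) = 18.4 · 0.1786 = 3.286 W.
I₃ = I₂ · cos²(60°) = 3.286 · 0.25 = 0.8216 W.
I₄ = I₃ · cos²(30°) = 0.8216 · 0.75 = 0.6162 W.
That is 1.674% of the incident intensity.

≈ 1.67%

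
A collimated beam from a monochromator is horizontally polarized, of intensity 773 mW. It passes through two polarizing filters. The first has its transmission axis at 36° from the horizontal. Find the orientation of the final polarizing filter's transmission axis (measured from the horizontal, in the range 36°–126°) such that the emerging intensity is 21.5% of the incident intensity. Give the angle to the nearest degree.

θ ≈ 91°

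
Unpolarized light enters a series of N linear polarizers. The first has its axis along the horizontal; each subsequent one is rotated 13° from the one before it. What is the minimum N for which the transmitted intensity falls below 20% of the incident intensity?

First polarizer halves the unpolarized light: factor 1/2.
Each further stage multiplies by cos²(13°) = 0.9494.
After N polarizers: T = 0.5·0.9494^(N−1). Require T < 0.20 ⇒ N−1 > ln(0.20/0.5)/ln(0.9494) = 17.65, so N−1 ≥ 18 and N = 19.
Check: N=19 gives T = 0.1964 < 0.20; N=18 gives T = 0.2068.

N = 19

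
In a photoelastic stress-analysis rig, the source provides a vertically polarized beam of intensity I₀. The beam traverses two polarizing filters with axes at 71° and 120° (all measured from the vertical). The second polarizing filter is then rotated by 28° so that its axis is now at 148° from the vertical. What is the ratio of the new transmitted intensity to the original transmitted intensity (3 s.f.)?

I_new/I_old ≈ 0.118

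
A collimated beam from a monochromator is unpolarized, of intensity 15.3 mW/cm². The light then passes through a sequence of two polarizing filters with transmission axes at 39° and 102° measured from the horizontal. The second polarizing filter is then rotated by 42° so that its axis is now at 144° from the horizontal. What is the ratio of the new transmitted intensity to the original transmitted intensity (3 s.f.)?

Before rotation:
Unpolarized light through the first polarizer → I₁ = ½ I₀, now polarized at 39°.
I₂ = I₁ cos²(102° − 39°) = 0.5 I₀ · cos²(63°) = 0.1031 I₀.
After rotation:
Unpolarized light through the first polarizer → I₁ = ½ I₀, now polarized at 39°.
Angle between axes 1 and 2: 75°. I₂ = 0.5 I₀ · cos²(75°) = 0.03349 I₀.
Ratio = 0.03349 / 0.1031 = 0.325.

I_new/I_old ≈ 0.325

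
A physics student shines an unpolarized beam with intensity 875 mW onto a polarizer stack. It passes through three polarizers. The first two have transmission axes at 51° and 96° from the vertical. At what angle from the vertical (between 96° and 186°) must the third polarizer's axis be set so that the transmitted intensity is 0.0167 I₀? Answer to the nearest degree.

θ ≈ 171°

Unpolarized light through the first polarizer → I₁ = ½ I₀, now polarized at 51°.
I₂ = I₁ cos²(96° − 51°) = 0.5 I₀ · cos²(45°) = 0.25 I₀.
Need I₃/I₀ = 0.0167, so cos²(θ − 96°) = 0.0167 / 0.25 = 0.0668.
θ − 96° = arccos(√0.0668) = 75.0°, giving θ ≈ 96 + 75.0 = 171.0°.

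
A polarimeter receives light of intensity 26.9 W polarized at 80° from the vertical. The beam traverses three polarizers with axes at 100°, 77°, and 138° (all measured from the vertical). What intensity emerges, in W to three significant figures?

I ≈ 4.73 W

I₁ = 26.9 W · cos²(20°) = 23.75 W.
I₂ = I₁ · cos²(23°) = 23.75 · 0.8473 = 20.13 W.
I₃ = I₂ · cos²(61°) = 20.13 · 0.235 = 4.731 W.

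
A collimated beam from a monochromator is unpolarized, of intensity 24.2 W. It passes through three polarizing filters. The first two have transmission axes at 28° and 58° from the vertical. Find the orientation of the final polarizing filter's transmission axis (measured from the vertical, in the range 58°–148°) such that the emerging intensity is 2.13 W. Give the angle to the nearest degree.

θ ≈ 119°

Unpolarized light through the first polarizer → I₁ = ½ I₀, now polarized at 28°.
I₂ = I₁ cos²(58° − 28°) = 0.5 I₀ · cos²(30°) = 0.375 I₀.
Target fraction: 2.13 / 24.2 W = 0.08802 of I₀.
Need I₃/I₀ = 0.08802, so cos²(θ − 58°) = 0.08802 / 0.375 = 0.2347.
θ − 58° = arccos(√0.2347) = 61.0°, giving θ ≈ 58 + 61.0 = 119.0°.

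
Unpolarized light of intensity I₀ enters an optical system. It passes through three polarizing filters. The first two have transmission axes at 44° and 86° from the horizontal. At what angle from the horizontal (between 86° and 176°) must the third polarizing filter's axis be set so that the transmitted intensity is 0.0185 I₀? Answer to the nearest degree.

Unpolarized light through the first polarizer → I₁ = ½ I₀, now polarized at 44°.
I₂ = I₁ cos²(86° − 44°) = 0.5 I₀ · cos²(42°) = 0.2761 I₀.
Need I₃/I₀ = 0.0185, so cos²(θ − 86°) = 0.0185 / 0.2761 = 0.067.
θ − 86° = arccos(√0.067) = 75.0°, giving θ ≈ 86 + 75.0 = 161.0°.

θ ≈ 161°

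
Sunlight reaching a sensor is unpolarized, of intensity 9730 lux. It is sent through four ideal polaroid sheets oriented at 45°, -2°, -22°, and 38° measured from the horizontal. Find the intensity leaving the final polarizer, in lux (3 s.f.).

Unpolarized light through the first polarizer → I₁ = 9730 lux/2 = 4865 lux, polarized at 45°.
I₂ = I₁ · cos²(47°) = 4865 · 0.4651 = 2263 lux.
I₃ = I₂ · cos²(20°) = 2263 · 0.883 = 1998 lux.
I₄ = I₃ · cos²(60°) = 1998 · 0.25 = 499.5 lux.

I ≈ 500 lux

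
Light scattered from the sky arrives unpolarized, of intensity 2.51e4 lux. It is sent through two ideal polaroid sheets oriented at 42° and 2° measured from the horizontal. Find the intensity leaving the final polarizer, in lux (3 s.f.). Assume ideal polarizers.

I ≈ 7360 lux

Unpolarized light through the first polarizer → I₁ = 2.51e4 lux/2 = 1.255e+04 lux, polarized at 42°.
I₂ = I₁ · cos²(40°) = 1.255e+04 · 0.5868 = 7365 lux.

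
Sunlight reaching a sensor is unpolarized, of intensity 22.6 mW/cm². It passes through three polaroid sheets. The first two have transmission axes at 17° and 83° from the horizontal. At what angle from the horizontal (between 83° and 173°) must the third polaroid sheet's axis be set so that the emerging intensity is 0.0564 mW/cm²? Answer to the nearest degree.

θ ≈ 163°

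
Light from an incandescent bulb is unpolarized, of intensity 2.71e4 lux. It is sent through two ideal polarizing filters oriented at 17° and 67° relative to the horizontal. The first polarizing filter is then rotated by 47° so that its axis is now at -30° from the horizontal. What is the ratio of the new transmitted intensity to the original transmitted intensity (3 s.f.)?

I_new/I_old ≈ 0.0359

Before rotation:
Unpolarized light through the first polarizer → I₁ = ½ I₀, now polarized at 17°.
I₂ = I₁ cos²(67° − 17°) = 0.5 I₀ · cos²(50°) = 0.2066 I₀.
After rotation:
Unpolarized light through the first polarizer → I₁ = ½ I₀, now polarized at -30°.
Angle between axes 1 and 2: 83°. I₂ = 0.5 I₀ · cos²(83°) = 0.007426 I₀.
Ratio = 0.007426 / 0.2066 = 0.03595.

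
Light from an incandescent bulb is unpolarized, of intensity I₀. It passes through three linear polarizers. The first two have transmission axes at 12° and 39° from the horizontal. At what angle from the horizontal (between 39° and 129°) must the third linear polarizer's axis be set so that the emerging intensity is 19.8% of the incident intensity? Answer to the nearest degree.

θ ≈ 84°

Unpolarized light through the first polarizer → I₁ = ½ I₀, now polarized at 12°.
I₂ = I₁ cos²(39° − 12°) = 0.5 I₀ · cos²(27°) = 0.3969 I₀.
Need I₃/I₀ = 0.198, so cos²(θ − 39°) = 0.198 / 0.3969 = 0.4988.
θ − 39° = arccos(√0.4988) = 45.1°, giving θ ≈ 39 + 45.1 = 84.1°.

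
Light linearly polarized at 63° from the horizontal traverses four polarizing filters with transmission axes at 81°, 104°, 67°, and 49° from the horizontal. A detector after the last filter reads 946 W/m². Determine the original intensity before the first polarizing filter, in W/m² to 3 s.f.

By Malus's law, I₁ = I₀ cos²(81° − 63°) = I₀ cos²(18°) = 0.9045 I₀.
I₂ = I₁ cos²(104° − 81°) = 0.9045 I₀ · cos²(23°) = 0.7664 I₀.
I₃ = I₂ cos²(67° − 104°) = 0.7664 I₀ · cos²(37°) = 0.4888 I₀.
I₄ = I₃ cos²(49° − 67°) = 0.4888 I₀ · cos²(18°) = 0.4422 I₀.
So 946 W/m² = 0.4422 I₀, giving I₀ = 946/0.4422 = 2140 W/m².

I₀ ≈ 2140 W/m²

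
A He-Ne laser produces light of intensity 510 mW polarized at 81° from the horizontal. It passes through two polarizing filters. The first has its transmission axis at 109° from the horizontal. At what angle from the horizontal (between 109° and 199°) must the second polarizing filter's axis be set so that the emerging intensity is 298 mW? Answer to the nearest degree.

θ ≈ 139°

I₁ = I₀ cos²(109° − 81°) = I₀ cos²(28°) = 0.7796 I₀.
Target fraction: 298 / 510 mW = 0.5843 of I₀.
Need I₂/I₀ = 0.5843, so cos²(θ − 109°) = 0.5843 / 0.7796 = 0.7495.
θ − 109° = arccos(√0.7495) = 30.0°, giving θ ≈ 109 + 30.0 = 139.0°.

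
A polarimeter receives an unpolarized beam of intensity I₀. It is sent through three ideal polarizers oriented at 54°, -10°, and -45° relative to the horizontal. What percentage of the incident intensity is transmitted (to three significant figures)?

≈ 6.45%

Unpolarized light through the first polarizer → I₁ = ½ I₀, now polarized at 54°.
I₂ = I₁ cos²(-10° − 54°) = 0.5 I₀ · cos²(64°) = 0.09608 I₀.
I₃ = I₂ cos²(-45° + 10°) = 0.09608 I₀ · cos²(35°) = 0.06447 I₀.
That is 6.447% of the incident intensity.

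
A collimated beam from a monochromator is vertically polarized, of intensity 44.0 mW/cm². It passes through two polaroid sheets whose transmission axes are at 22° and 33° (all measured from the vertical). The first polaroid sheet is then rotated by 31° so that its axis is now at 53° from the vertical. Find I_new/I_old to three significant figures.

Before rotation:
I₁ = I₀ cos²(22° − 0°) = I₀ cos²(22°) = 0.8597 I₀.
I₂ = I₁ cos²(33° − 22°) = 0.8597 I₀ · cos²(11°) = 0.8284 I₀.
After rotation:
I₁ = I₀ cos²(53° − 0°) = I₀ cos²(53°) = 0.3622 I₀.
I₂ = I₁ cos²(33° − 53°) = 0.3622 I₀ · cos²(20°) = 0.3198 I₀.
Ratio = 0.3198 / 0.8284 = 0.3861.

I_new/I_old ≈ 0.386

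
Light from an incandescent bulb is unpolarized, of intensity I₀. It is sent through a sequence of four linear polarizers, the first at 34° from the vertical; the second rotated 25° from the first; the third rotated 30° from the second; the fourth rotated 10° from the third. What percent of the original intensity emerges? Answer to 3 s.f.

Unpolarized light through the first polarizer → I₁ = ½ I₀, now polarized at 34°.
I₂ = I₁ cos²(25°) = 0.5 · 0.8214 I₀ = 0.4107 I₀.
I₃ = I₂ cos²(30°) = 0.4107 · 0.75 I₀ = 0.308 I₀.
I₄ = I₃ cos²(10°) = 0.308 · 0.9698 I₀ = 0.2987 I₀.
That is 29.87% of the incident intensity.

≈ 29.9%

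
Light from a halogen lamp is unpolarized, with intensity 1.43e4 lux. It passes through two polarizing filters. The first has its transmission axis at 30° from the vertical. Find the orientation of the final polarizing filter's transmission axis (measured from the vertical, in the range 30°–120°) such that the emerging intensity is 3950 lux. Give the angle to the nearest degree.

Unpolarized light through the first polarizer → I₁ = ½ I₀, now polarized at 30°.
Target fraction: 3950 / 1.43e4 lux = 0.2762 of I₀.
Need I₂/I₀ = 0.2762, so cos²(θ − 30°) = 0.2762 / 0.5 = 0.5524.
θ − 30° = arccos(√0.5524) = 42.0°, giving θ ≈ 30 + 42.0 = 72.0°.

θ ≈ 72°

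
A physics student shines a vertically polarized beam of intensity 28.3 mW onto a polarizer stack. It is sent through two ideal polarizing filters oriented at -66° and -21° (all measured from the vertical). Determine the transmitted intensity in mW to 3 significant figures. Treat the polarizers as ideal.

I ≈ 2.34 mW

I₁ = 28.3 mW · cos²(66°) = 4.682 mW.
I₂ = I₁ · cos²(45°) = 4.682 · 0.5 = 2.341 mW.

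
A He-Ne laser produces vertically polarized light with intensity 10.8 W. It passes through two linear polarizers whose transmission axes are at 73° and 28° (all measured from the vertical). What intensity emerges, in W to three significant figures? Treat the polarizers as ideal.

By Malus's law, I₁ = 10.8 W · cos²(73°) = 0.9232 W.
I₂ = I₁ · cos²(45°) = 0.9232 · 0.5 = 0.4616 W.

I ≈ 0.462 W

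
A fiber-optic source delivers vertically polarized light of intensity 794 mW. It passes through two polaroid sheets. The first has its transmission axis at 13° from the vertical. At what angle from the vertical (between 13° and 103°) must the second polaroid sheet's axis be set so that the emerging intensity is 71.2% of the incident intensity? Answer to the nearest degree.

θ ≈ 43°

By Malus's law, I₁ = I₀ cos²(13° − 0°) = I₀ cos²(13°) = 0.9494 I₀.
Need I₂/I₀ = 0.712, so cos²(θ − 13°) = 0.712 / 0.9494 = 0.7499.
θ − 13° = arccos(√0.7499) = 30.0°, giving θ ≈ 13 + 30.0 = 43.0°.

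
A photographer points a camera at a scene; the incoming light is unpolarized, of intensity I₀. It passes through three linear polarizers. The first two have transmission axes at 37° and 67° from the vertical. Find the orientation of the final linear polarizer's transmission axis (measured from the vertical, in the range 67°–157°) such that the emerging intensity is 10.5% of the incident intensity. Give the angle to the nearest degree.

θ ≈ 125°

Unpolarized light through the first polarizer → I₁ = ½ I₀, now polarized at 37°.
I₂ = I₁ cos²(67° − 37°) = 0.5 I₀ · cos²(30°) = 0.375 I₀.
Need I₃/I₀ = 0.105, so cos²(θ − 67°) = 0.105 / 0.375 = 0.28.
θ − 67° = arccos(√0.28) = 58.1°, giving θ ≈ 67 + 58.1 = 125.1°.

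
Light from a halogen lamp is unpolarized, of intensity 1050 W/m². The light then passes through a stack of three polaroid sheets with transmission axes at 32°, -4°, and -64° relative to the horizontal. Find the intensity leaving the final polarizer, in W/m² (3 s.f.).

Unpolarized light through the first polarizer → I₁ = 1050 W/m²/2 = 525 W/m², polarized at 32°.
I₂ = I₁ · cos²(36°) = 525 · 0.6545 = 343.6 W/m².
I₃ = I₂ · cos²(60°) = 343.6 · 0.25 = 85.9 W/m².

I ≈ 85.9 W/m²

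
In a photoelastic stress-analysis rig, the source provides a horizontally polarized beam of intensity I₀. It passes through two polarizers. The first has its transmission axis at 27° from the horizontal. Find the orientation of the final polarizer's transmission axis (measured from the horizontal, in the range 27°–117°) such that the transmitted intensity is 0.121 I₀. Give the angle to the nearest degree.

θ ≈ 94°

By Malus's law, I₁ = I₀ cos²(27° − 0°) = I₀ cos²(27°) = 0.7939 I₀.
Need I₂/I₀ = 0.121, so cos²(θ − 27°) = 0.121 / 0.7939 = 0.1524.
θ − 27° = arccos(√0.1524) = 67.0°, giving θ ≈ 27 + 67.0 = 94.0°.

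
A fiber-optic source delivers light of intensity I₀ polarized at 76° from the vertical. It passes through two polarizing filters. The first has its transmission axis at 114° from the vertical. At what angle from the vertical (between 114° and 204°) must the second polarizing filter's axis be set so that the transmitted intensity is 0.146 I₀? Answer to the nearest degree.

θ ≈ 175°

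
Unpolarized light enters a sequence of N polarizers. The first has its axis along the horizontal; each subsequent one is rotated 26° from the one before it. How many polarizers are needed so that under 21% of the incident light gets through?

N = 6

First polarizer halves the unpolarized light: factor 1/2.
Each further stage multiplies by cos²(26°) = 0.8078.
After N polarizers: T = 0.5·0.8078^(N−1). Require T < 0.21 ⇒ N−1 > ln(0.21/0.5)/ln(0.8078) = 4.07, so N−1 ≥ 5 and N = 6.
Check: N=6 gives T = 0.172 < 0.21; N=5 gives T = 0.2129.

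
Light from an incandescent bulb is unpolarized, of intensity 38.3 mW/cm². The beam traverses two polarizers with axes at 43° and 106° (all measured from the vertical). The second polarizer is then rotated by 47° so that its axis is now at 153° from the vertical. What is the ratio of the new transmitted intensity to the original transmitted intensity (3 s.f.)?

Before rotation:
Unpolarized light through the first polarizer → I₁ = ½ I₀, now polarized at 43°.
I₂ = I₁ cos²(106° − 43°) = 0.5 I₀ · cos²(63°) = 0.1031 I₀.
After rotation:
Unpolarized light through the first polarizer → I₁ = ½ I₀, now polarized at 43°.
Angle between axes 1 and 2: 70°. I₂ = 0.5 I₀ · cos²(70°) = 0.05849 I₀.
Ratio = 0.05849 / 0.1031 = 0.5676.

I_new/I_old ≈ 0.568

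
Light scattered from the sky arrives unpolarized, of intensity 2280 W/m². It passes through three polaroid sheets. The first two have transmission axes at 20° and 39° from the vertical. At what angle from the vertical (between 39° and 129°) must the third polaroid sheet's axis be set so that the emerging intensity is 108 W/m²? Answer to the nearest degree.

θ ≈ 110°

Unpolarized light through the first polarizer → I₁ = ½ I₀, now polarized at 20°.
I₂ = I₁ cos²(39° − 20°) = 0.5 I₀ · cos²(19°) = 0.447 I₀.
Target fraction: 108 / 2280 W/m² = 0.04737 of I₀.
Need I₃/I₀ = 0.04737, so cos²(θ − 39°) = 0.04737 / 0.447 = 0.106.
θ − 39° = arccos(√0.106) = 71.0°, giving θ ≈ 39 + 71.0 = 110.0°.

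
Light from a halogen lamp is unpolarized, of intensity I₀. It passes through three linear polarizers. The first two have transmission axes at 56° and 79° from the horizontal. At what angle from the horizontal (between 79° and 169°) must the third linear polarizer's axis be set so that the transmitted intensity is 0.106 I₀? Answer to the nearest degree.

θ ≈ 139°

Unpolarized light through the first polarizer → I₁ = ½ I₀, now polarized at 56°.
I₂ = I₁ cos²(79° − 56°) = 0.5 I₀ · cos²(23°) = 0.4237 I₀.
Need I₃/I₀ = 0.106, so cos²(θ − 79°) = 0.106 / 0.4237 = 0.2502.
θ − 79° = arccos(√0.2502) = 60.0°, giving θ ≈ 79 + 60.0 = 139.0°.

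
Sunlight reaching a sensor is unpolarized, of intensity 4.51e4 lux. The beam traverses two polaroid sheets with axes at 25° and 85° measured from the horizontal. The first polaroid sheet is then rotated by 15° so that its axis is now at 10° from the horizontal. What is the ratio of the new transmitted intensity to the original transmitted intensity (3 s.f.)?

I_new/I_old ≈ 0.268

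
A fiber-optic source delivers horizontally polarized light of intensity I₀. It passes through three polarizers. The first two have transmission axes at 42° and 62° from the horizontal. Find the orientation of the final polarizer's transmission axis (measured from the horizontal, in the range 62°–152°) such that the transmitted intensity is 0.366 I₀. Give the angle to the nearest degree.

θ ≈ 92°

By Malus's law, I₁ = I₀ cos²(42° − 0°) = I₀ cos²(42°) = 0.5523 I₀.
I₂ = I₁ cos²(62° − 42°) = 0.5523 I₀ · cos²(20°) = 0.4877 I₀.
Need I₃/I₀ = 0.366, so cos²(θ − 62°) = 0.366 / 0.4877 = 0.7505.
θ − 62° = arccos(√0.7505) = 30.0°, giving θ ≈ 62 + 30.0 = 92.0°.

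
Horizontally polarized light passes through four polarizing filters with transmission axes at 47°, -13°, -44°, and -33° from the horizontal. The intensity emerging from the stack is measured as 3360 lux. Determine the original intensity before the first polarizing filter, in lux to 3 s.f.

I₁ = I₀ cos²(47° − 0°) = I₀ cos²(47°) = 0.4651 I₀.
I₂ = I₁ cos²(-13° − 47°) = 0.4651 I₀ · cos²(60°) = 0.1163 I₀.
I₃ = I₂ cos²(-44° + 13°) = 0.1163 I₀ · cos²(31°) = 0.08544 I₀.
I₄ = I₃ cos²(-33° + 44°) = 0.08544 I₀ · cos²(11°) = 0.08232 I₀.
So 3360 lux = 0.08232 I₀, giving I₀ = 3360/0.08232 = 4.081e+04 lux.

I₀ ≈ 4.08e4 lux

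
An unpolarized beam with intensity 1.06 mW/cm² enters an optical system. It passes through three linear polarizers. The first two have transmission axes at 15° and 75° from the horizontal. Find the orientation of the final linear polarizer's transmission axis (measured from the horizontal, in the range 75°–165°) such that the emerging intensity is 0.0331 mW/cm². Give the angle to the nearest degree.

θ ≈ 135°

Unpolarized light through the first polarizer → I₁ = ½ I₀, now polarized at 15°.
I₂ = I₁ cos²(75° − 15°) = 0.5 I₀ · cos²(60°) = 0.125 I₀.
Target fraction: 0.0331 / 1.06 mW/cm² = 0.03123 of I₀.
Need I₃/I₀ = 0.03123, so cos²(θ − 75°) = 0.03123 / 0.125 = 0.2498.
θ − 75° = arccos(√0.2498) = 60.0°, giving θ ≈ 75 + 60.0 = 135.0°.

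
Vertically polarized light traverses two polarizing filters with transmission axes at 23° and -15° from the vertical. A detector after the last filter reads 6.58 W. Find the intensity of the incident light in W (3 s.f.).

By Malus's law, I₁ = I₀ cos²(23° − 0°) = I₀ cos²(23°) = 0.8473 I₀.
I₂ = I₁ cos²(-15° − 23°) = 0.8473 I₀ · cos²(38°) = 0.5262 I₀.
So 6.58 W = 0.5262 I₀, giving I₀ = 6.58/0.5262 = 12.51 W.

I₀ ≈ 12.5 W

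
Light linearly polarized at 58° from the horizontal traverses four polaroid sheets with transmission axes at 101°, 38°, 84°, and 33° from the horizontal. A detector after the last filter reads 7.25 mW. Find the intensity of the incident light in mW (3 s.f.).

I₀ ≈ 344 mW

I₁ = I₀ cos²(101° − 58°) = I₀ cos²(43°) = 0.5349 I₀.
I₂ = I₁ cos²(38° − 101°) = 0.5349 I₀ · cos²(63°) = 0.1102 I₀.
I₃ = I₂ cos²(84° − 38°) = 0.1102 I₀ · cos²(46°) = 0.0532 I₀.
I₄ = I₃ cos²(33° − 84°) = 0.0532 I₀ · cos²(51°) = 0.02107 I₀.
So 7.25 mW = 0.02107 I₀, giving I₀ = 7.25/0.02107 = 344.1 mW.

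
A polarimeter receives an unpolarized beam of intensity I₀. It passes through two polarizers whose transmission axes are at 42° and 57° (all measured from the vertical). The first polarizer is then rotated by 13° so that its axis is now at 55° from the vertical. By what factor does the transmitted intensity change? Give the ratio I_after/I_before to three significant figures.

I_new/I_old ≈ 1.07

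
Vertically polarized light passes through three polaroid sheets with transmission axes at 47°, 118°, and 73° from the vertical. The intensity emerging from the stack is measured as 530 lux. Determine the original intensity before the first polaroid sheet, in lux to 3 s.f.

I₀ ≈ 2.15e4 lux

I₁ = I₀ cos²(47° − 0°) = I₀ cos²(47°) = 0.4651 I₀.
I₂ = I₁ cos²(118° − 47°) = 0.4651 I₀ · cos²(71°) = 0.0493 I₀.
I₃ = I₂ cos²(73° − 118°) = 0.0493 I₀ · cos²(45°) = 0.02465 I₀.
So 530 lux = 0.02465 I₀, giving I₀ = 530/0.02465 = 2.15e+04 lux.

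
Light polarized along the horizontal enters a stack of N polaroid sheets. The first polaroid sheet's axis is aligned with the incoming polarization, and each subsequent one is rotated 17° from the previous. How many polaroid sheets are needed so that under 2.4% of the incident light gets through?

First polarizer is aligned with the polarization: full transmission.
Each further stage multiplies by cos²(17°) = 0.9145.
After N polarizers: T = 0.9145^(N−1). Require T < 0.024 ⇒ N−1 > ln(0.024)/ln(0.9145) = 41.74, so N−1 ≥ 42 and N = 43.
Check: N=43 gives T = 0.02345 < 0.024; N=42 gives T = 0.02564.

N = 43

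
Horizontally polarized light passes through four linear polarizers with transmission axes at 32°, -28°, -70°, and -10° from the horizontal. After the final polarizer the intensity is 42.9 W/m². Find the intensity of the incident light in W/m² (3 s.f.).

I₁ = I₀ cos²(32° − 0°) = I₀ cos²(32°) = 0.7192 I₀.
I₂ = I₁ cos²(-28° − 32°) = 0.7192 I₀ · cos²(60°) = 0.1798 I₀.
I₃ = I₂ cos²(-70° + 28°) = 0.1798 I₀ · cos²(42°) = 0.0993 I₀.
I₄ = I₃ cos²(-10° + 70°) = 0.0993 I₀ · cos²(60°) = 0.02482 I₀.
So 42.9 W/m² = 0.02482 I₀, giving I₀ = 42.9/0.02482 = 1728 W/m².

I₀ ≈ 1730 W/m²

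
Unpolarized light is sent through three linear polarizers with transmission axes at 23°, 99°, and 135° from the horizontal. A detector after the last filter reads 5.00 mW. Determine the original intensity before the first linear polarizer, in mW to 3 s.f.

I₀ ≈ 261 mW

Unpolarized light through the first polarizer → I₁ = ½ I₀, now polarized at 23°.
I₂ = I₁ cos²(99° − 23°) = 0.5 I₀ · cos²(76°) = 0.02926 I₀.
I₃ = I₂ cos²(135° − 99°) = 0.02926 I₀ · cos²(36°) = 0.01915 I₀.
So 5.00 mW = 0.01915 I₀, giving I₀ = 5.00/0.01915 = 261.1 mW.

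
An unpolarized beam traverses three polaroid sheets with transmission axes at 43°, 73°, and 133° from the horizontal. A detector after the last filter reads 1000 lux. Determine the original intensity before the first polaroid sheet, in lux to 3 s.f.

I₀ ≈ 1.07e4 lux

Unpolarized light through the first polarizer → I₁ = ½ I₀, now polarized at 43°.
I₂ = I₁ cos²(73° − 43°) = 0.5 I₀ · cos²(30°) = 0.375 I₀.
I₃ = I₂ cos²(133° − 73°) = 0.375 I₀ · cos²(60°) = 0.09375 I₀.
So 1000 lux = 0.09375 I₀, giving I₀ = 1000/0.09375 = 1.067e+04 lux.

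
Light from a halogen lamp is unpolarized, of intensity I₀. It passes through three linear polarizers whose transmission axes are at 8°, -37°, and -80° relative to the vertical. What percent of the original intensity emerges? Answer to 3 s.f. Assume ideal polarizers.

≈ 13.4%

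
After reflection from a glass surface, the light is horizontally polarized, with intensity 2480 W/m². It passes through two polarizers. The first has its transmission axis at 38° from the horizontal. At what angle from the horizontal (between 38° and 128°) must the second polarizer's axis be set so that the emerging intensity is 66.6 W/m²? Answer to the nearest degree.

By Malus's law, I₁ = I₀ cos²(38° − 0°) = I₀ cos²(38°) = 0.621 I₀.
Target fraction: 66.6 / 2480 W/m² = 0.02685 of I₀.
Need I₂/I₀ = 0.02685, so cos²(θ − 38°) = 0.02685 / 0.621 = 0.04325.
θ − 38° = arccos(√0.04325) = 78.0°, giving θ ≈ 38 + 78.0 = 116.0°.

θ ≈ 116°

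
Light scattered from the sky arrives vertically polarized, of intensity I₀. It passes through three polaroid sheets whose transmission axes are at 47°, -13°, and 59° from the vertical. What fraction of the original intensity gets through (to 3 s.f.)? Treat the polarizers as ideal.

I₁ = I₀ cos²(47° − 0°) = I₀ cos²(47°) = 0.4651 I₀.
I₂ = I₁ cos²(-13° − 47°) = 0.4651 I₀ · cos²(60°) = 0.1163 I₀.
I₃ = I₂ cos²(59° + 13°) = 0.1163 I₀ · cos²(72°) = 0.0111 I₀.
Transmitted fraction = 0.0111.

≈ 0.0111 I₀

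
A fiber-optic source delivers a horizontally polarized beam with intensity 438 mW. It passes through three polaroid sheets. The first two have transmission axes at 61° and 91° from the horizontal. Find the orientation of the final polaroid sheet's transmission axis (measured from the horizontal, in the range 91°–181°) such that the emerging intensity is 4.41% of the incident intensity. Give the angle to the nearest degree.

θ ≈ 151°

I₁ = I₀ cos²(61° − 0°) = I₀ cos²(61°) = 0.235 I₀.
I₂ = I₁ cos²(91° − 61°) = 0.235 I₀ · cos²(30°) = 0.1763 I₀.
Need I₃/I₀ = 0.0441, so cos²(θ − 91°) = 0.0441 / 0.1763 = 0.2502.
θ − 91° = arccos(√0.2502) = 60.0°, giving θ ≈ 91 + 60.0 = 151.0°.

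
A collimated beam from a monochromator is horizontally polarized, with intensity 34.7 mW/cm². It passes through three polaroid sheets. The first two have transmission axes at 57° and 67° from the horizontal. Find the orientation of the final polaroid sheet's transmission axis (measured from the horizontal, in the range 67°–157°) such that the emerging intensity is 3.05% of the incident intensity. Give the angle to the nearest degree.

θ ≈ 138°

I₁ = I₀ cos²(57° − 0°) = I₀ cos²(57°) = 0.2966 I₀.
I₂ = I₁ cos²(67° − 57°) = 0.2966 I₀ · cos²(10°) = 0.2877 I₀.
Need I₃/I₀ = 0.0305, so cos²(θ − 67°) = 0.0305 / 0.2877 = 0.106.
θ − 67° = arccos(√0.106) = 71.0°, giving θ ≈ 67 + 71.0 = 138.0°.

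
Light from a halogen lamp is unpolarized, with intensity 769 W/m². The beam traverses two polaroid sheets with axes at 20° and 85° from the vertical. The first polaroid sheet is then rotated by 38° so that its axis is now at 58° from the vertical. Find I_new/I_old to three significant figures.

Before rotation:
Unpolarized light through the first polarizer → I₁ = ½ I₀, now polarized at 20°.
I₂ = I₁ cos²(85° − 20°) = 0.5 I₀ · cos²(65°) = 0.0893 I₀.
After rotation:
Unpolarized light through the first polarizer → I₁ = ½ I₀, now polarized at 58°.
I₂ = I₁ cos²(85° − 58°) = 0.5 I₀ · cos²(27°) = 0.3969 I₀.
Ratio = 0.3969 / 0.0893 = 4.445.

I_new/I_old ≈ 4.44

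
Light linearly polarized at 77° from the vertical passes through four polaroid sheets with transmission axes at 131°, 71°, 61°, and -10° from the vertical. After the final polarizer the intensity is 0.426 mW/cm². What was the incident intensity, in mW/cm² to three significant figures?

I₀ ≈ 48.0 mW/cm²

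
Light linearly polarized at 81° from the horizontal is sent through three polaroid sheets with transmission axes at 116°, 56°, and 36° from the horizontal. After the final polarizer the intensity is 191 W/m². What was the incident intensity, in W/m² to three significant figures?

I₀ ≈ 1290 W/m²

I₁ = I₀ cos²(116° − 81°) = I₀ cos²(35°) = 0.671 I₀.
I₂ = I₁ cos²(56° − 116°) = 0.671 I₀ · cos²(60°) = 0.1678 I₀.
I₃ = I₂ cos²(36° − 56°) = 0.1678 I₀ · cos²(20°) = 0.1481 I₀.
So 191 W/m² = 0.1481 I₀, giving I₀ = 191/0.1481 = 1289 W/m².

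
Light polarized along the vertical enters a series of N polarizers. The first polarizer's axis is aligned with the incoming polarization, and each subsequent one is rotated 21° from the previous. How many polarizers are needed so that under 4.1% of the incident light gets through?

N = 25

First polarizer is aligned with the polarization: full transmission.
Each further stage multiplies by cos²(21°) = 0.8716.
After N polarizers: T = 0.8716^(N−1). Require T < 0.041 ⇒ N−1 > ln(0.041)/ln(0.8716) = 23.24, so N−1 ≥ 24 and N = 25.
Check: N=25 gives T = 0.03692 < 0.041; N=24 gives T = 0.04236.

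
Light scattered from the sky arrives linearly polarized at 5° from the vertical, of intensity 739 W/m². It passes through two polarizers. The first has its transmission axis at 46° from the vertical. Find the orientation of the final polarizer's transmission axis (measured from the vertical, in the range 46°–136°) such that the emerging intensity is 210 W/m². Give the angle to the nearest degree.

θ ≈ 91°

I₁ = I₀ cos²(46° − 5°) = I₀ cos²(41°) = 0.5696 I₀.
Target fraction: 210 / 739 W/m² = 0.2842 of I₀.
Need I₂/I₀ = 0.2842, so cos²(θ − 46°) = 0.2842 / 0.5696 = 0.4989.
θ − 46° = arccos(√0.4989) = 45.1°, giving θ ≈ 46 + 45.1 = 91.1°.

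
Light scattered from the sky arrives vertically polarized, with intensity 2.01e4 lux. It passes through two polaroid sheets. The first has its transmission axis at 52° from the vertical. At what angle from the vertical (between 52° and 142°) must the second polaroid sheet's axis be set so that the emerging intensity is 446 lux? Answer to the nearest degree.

I₁ = I₀ cos²(52° − 0°) = I₀ cos²(52°) = 0.379 I₀.
Target fraction: 446 / 2.01e4 lux = 0.02219 of I₀.
Need I₂/I₀ = 0.02219, so cos²(θ − 52°) = 0.02219 / 0.379 = 0.05854.
θ − 52° = arccos(√0.05854) = 76.0°, giving θ ≈ 52 + 76.0 = 128.0°.

θ ≈ 128°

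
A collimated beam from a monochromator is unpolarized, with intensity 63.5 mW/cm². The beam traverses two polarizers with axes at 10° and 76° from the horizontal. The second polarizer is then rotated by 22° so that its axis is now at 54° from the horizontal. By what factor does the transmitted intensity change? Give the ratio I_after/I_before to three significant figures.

I_new/I_old ≈ 3.13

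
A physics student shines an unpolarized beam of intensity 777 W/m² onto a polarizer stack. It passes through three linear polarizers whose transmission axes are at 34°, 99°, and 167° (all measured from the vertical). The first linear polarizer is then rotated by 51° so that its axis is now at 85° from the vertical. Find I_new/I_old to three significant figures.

Before rotation:
Unpolarized light through the first polarizer → I₁ = ½ I₀, now polarized at 34°.
I₂ = I₁ cos²(99° − 34°) = 0.5 I₀ · cos²(65°) = 0.0893 I₀.
I₃ = I₂ cos²(167° − 99°) = 0.0893 I₀ · cos²(68°) = 0.01253 I₀.
After rotation:
Unpolarized light through the first polarizer → I₁ = ½ I₀, now polarized at 85°.
I₂ = I₁ cos²(99° − 85°) = 0.5 I₀ · cos²(14°) = 0.4707 I₀.
I₃ = I₂ cos²(167° − 99°) = 0.4707 I₀ · cos²(68°) = 0.06606 I₀.
Ratio = 0.06606 / 0.01253 = 5.271.

I_new/I_old ≈ 5.27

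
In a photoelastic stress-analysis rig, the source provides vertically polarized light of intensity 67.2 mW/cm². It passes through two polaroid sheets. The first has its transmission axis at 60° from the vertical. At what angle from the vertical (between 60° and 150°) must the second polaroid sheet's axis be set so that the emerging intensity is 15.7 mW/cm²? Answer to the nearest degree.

By Malus's law, I₁ = I₀ cos²(60° − 0°) = I₀ cos²(60°) = 0.25 I₀.
Target fraction: 15.7 / 67.2 mW/cm² = 0.2336 of I₀.
Need I₂/I₀ = 0.2336, so cos²(θ − 60°) = 0.2336 / 0.25 = 0.9345.
θ − 60° = arccos(√0.9345) = 14.8°, giving θ ≈ 60 + 14.8 = 74.8°.

θ ≈ 75°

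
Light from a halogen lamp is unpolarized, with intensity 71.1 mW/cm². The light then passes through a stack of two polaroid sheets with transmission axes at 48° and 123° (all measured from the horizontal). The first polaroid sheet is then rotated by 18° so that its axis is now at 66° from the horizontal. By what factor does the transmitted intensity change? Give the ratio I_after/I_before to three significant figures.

I_new/I_old ≈ 4.43

Before rotation:
Unpolarized light through the first polarizer → I₁ = ½ I₀, now polarized at 48°.
I₂ = I₁ cos²(123° − 48°) = 0.5 I₀ · cos²(75°) = 0.03349 I₀.
After rotation:
Unpolarized light through the first polarizer → I₁ = ½ I₀, now polarized at 66°.
I₂ = I₁ cos²(123° − 66°) = 0.5 I₀ · cos²(57°) = 0.1483 I₀.
Ratio = 0.1483 / 0.03349 = 4.428.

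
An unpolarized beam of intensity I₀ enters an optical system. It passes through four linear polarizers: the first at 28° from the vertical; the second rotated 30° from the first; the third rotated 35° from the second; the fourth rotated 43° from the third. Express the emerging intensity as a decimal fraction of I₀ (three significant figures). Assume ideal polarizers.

≈ 0.135 I₀

Unpolarized light through the first polarizer → I₁ = ½ I₀, now polarized at 28°.
I₂ = I₁ cos²(30°) = 0.5 · 0.75 I₀ = 0.375 I₀.
I₃ = I₂ cos²(35°) = 0.375 · 0.671 I₀ = 0.2516 I₀.
I₄ = I₃ cos²(43°) = 0.2516 · 0.5349 I₀ = 0.1346 I₀.
Transmitted fraction = 0.1346.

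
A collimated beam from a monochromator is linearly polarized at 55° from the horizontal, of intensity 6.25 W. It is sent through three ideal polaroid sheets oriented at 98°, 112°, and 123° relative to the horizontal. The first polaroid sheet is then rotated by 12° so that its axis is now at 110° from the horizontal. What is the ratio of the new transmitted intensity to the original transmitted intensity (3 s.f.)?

I_new/I_old ≈ 0.653

Before rotation:
I₁ = I₀ cos²(98° − 55°) = I₀ cos²(43°) = 0.5349 I₀.
I₂ = I₁ cos²(112° − 98°) = 0.5349 I₀ · cos²(14°) = 0.5036 I₀.
I₃ = I₂ cos²(123° − 112°) = 0.5036 I₀ · cos²(11°) = 0.4852 I₀.
After rotation:
I₁ = I₀ cos²(110° − 55°) = I₀ cos²(55°) = 0.329 I₀.
I₂ = I₁ cos²(112° − 110°) = 0.329 I₀ · cos²(2°) = 0.3286 I₀.
I₃ = I₂ cos²(123° − 112°) = 0.3286 I₀ · cos²(11°) = 0.3166 I₀.
Ratio = 0.3166 / 0.4852 = 0.6525.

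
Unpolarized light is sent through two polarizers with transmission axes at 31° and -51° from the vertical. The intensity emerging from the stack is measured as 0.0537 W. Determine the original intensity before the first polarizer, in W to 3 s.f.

I₀ ≈ 5.54 W

Unpolarized light through the first polarizer → I₁ = ½ I₀, now polarized at 31°.
I₂ = I₁ cos²(-51° − 31°) = 0.5 I₀ · cos²(82°) = 0.009685 I₀.
So 0.0537 W = 0.009685 I₀, giving I₀ = 0.0537/0.009685 = 5.545 W.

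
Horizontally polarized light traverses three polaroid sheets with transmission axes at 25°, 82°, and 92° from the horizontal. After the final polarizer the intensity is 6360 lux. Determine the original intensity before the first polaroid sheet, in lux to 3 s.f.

I₁ = I₀ cos²(25° − 0°) = I₀ cos²(25°) = 0.8214 I₀.
I₂ = I₁ cos²(82° − 25°) = 0.8214 I₀ · cos²(57°) = 0.2437 I₀.
I₃ = I₂ cos²(92° − 82°) = 0.2437 I₀ · cos²(10°) = 0.2363 I₀.
So 6360 lux = 0.2363 I₀, giving I₀ = 6360/0.2363 = 2.691e+04 lux.

I₀ ≈ 2.69e4 lux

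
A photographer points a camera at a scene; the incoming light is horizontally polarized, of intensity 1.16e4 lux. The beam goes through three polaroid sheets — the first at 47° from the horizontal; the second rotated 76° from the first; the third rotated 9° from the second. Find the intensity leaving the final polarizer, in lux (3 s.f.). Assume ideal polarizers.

I ≈ 308 lux

By Malus's law, I₁ = 1.16e4 lux · cos²(47°) = 5395 lux.
I₂ = I₁ · cos²(76°) = 5395 · 0.05853 = 315.8 lux.
I₃ = I₂ · cos²(9°) = 315.8 · 0.9755 = 308 lux.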